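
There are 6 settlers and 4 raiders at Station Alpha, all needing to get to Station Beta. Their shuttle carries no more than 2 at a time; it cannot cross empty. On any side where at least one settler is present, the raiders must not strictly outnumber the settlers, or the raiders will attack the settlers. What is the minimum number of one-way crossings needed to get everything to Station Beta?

17

Counting alone: each trip to Station Beta takes at most 2 across and each return brings at least 1 back, so after t trips out (and t−1 returns) at most 2t − (t−1) of the 10 are across; that first reaches 10 at t = 9, so at least 17 crossings are needed.
The plan below uses exactly 17 crossings, so it is optimal:
1. 2 raiders → Station Beta.  (Station Alpha: 6S 2R; Station Beta: 0S 2R)
2. 1 raider ← Station Alpha.  (Station Alpha: 6S 3R; Station Beta: 0S 1R)
3. 2 raiders → Station Beta.  (Station Alpha: 6S 1R; Station Beta: 0S 3R)
4. 1 raider ← Station Alpha.  (Station Alpha: 6S 2R; Station Beta: 0S 2R)
5. 2 settlers → Station Beta.  (Station Alpha: 4S 2R; Station Beta: 2S 2R)
6. 1 raider ← Station Alpha.  (Station Alpha: 4S 3R; Station Beta: 2S 1R)
7. 1 settler and 1 raider → Station Beta.  (Station Alpha: 3S 2R; Station Beta: 3S 2R)
8. 1 raider ← Station Alpha.  (Station Alpha: 3S 3R; Station Beta: 3S 1R)
9. 2 raiders → Station Beta.  (Station Alpha: 3S 1R; Station Beta: 3S 3R)
10. 1 raider ← Station Alpha.  (Station Alpha: 3S 2R; Station Beta: 3S 2R)
11. 1 settler and 1 raider → Station Beta.  (Station Alpha: 2S 1R; Station Beta: 4S 3R)
12. 1 raider ← Station Alpha.  (Station Alpha: 2S 2R; Station Beta: 4S 2R)
13. 2 raiders → Station Beta.  (Station Alpha: 2S 0R; Station Beta: 4S 4R)
14. 1 raider ← Station Alpha.  (Station Alpha: 2S 1R; Station Beta: 4S 3R)
15. 1 settler and 1 raider → Station Beta.  (Station Alpha: 1S 0R; Station Beta: 5S 4R)
16. 1 raider ← Station Alpha.  (Station Alpha: 1S 1R; Station Beta: 5S 3R)
17. 1 settler and 1 raider → Station Beta.  (Station Alpha: 0S 0R; Station Beta: 6S 4R)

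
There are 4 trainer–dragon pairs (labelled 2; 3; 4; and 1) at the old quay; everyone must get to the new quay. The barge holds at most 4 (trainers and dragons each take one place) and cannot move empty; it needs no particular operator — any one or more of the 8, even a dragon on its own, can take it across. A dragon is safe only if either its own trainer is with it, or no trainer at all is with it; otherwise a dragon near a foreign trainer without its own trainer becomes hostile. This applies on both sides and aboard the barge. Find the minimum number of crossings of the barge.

Counting alone: each trip to the new quay takes at most 4 across and each return brings at least 1 back, so after t trips out (and t−1 returns) at most 4t − (t−1) of the 8 are across; that first reaches 8 at t = 3, so at least 5 crossings are needed.
The plan below uses exactly 5 crossings, so it is optimal:
1. dragon 2 and trainer 2 cross → the new quay.
2. trainer 2 crosses ← the old quay.
3. trainer 1, trainer 2, trainer 3, and trainer 4 cross → the new quay.
4. dragon 2 crosses ← the old quay.
5. dragon 1, dragon 2, dragon 3, and dragon 4 cross → the new quay.

5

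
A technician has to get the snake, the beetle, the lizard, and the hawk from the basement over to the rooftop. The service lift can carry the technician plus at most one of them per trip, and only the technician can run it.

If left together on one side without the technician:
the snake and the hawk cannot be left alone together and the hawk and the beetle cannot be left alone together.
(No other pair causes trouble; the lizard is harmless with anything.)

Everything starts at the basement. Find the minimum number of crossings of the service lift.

Counting alone: the technician can take at most 1 across per trip to the rooftop, so moving all 4 needs at least 4 loaded trips out, with a return between consecutive ones — at least 7 crossings.
The safety rule pushes this higher. Following every safe sequence of crossings, the most of the 4 that can be at the rooftop as the service lift arrives there on crossing 7 is 3 — never all 4.
So no plan with fewer than 9 crossings exists, and this one achieves 9:
1. Technician goes to the rooftop with the hawk.  [the basement: the beetle, the lizard, the snake | the rooftop: the hawk]
2. Technician goes back to the basement alone.  [the basement: the beetle, the lizard, the snake | the rooftop: the hawk]
3. Technician goes to the rooftop with the snake.  [the basement: the beetle, the lizard | the rooftop: the hawk, the snake]
4. Technician goes back to the basement with the hawk.  [the basement: the beetle, the hawk, the lizard | the rooftop: the snake]
5. Technician goes to the rooftop with the beetle.  [the basement: the hawk, the lizard | the rooftop: the beetle, the snake]
6. Technician goes back to the basement alone.  [the basement: the hawk, the lizard | the rooftop: the beetle, the snake]
7. Technician goes to the rooftop with the lizard.  [the basement: the hawk | the rooftop: the beetle, the lizard, the snake]
8. Technician goes back to the basement alone.  [the basement: the hawk | the rooftop: the beetle, the lizard, the snake]
9. Technician goes to the rooftop with the hawk.  [the basement: — | the rooftop: the beetle, the hawk, the lizard, the snake]

9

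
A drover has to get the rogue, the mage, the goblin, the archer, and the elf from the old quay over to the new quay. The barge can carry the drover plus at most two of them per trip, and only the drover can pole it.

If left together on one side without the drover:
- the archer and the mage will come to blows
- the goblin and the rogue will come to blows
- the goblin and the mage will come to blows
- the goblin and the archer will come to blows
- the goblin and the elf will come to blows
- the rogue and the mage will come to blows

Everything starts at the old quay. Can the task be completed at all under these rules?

1. Drover goes to the new quay with the goblin and the mage.
2. Drover goes back to the old quay with the mage.
3. Drover goes to the new quay with the archer and the rogue.
4. Drover goes back to the old quay with the goblin.
5. Drover goes to the new quay with the elf and the mage.
6. Drover goes back to the old quay with the mage.
7. Drover goes to the new quay with the goblin and the mage.

Yes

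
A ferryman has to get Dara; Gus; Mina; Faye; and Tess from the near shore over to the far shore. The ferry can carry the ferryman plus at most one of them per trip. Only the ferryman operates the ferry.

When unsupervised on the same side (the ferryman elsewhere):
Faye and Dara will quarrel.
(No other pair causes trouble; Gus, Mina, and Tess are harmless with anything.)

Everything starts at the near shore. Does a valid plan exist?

Yes

1. Ferryman goes to the far shore with Dara.
2. Ferryman goes back to the near shore alone.
3. Ferryman goes to the far shore with Gus.
4. Ferryman goes back to the near shore alone.
5. Ferryman goes to the far shore with Mina.
6. Ferryman goes back to the near shore alone.
7. Ferryman goes to the far shore with Tess.
8. Ferryman goes back to the near shore alone.
9. Ferryman goes to the far shore with Faye.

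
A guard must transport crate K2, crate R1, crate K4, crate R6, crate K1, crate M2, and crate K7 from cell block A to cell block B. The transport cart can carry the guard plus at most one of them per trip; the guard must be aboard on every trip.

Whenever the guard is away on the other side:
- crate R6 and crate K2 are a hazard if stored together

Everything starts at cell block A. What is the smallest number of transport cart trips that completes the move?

13

Counting alone: the guard can take at most 1 across per trip to cell block B, so moving all 7 needs at least 7 loaded trips out, with a return between consecutive ones — at least 13 crossings.
The plan below uses exactly 13 crossings, so it is optimal:
1. Guard goes to cell block B with crate K2.
2. Guard goes back to cell block A alone.
3. Guard goes to cell block B with crate R1.
4. Guard goes back to cell block A alone.
5. Guard goes to cell block B with crate K4.
6. Guard goes back to cell block A alone.
7. Guard goes to cell block B with crate K1.
8. Guard goes back to cell block A alone.
9. Guard goes to cell block B with crate M2.
10. Guard goes back to cell block A alone.
11. Guard goes to cell block B with crate K7.
12. Guard goes back to cell block A alone.
13. Guard goes to cell block B with crate R6.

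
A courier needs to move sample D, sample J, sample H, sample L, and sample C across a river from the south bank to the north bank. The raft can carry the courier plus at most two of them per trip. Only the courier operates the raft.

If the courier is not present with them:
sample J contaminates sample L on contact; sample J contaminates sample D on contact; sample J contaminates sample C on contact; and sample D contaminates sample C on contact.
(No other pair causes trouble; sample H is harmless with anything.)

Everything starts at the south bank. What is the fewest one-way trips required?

7

Counting alone: the courier can take at most 2 across per trip to the north bank, so moving all 5 needs at least 3 loaded trips out, with a return between consecutive ones — at least 5 crossings.
The safety rule pushes this higher. Following every safe sequence of crossings, the most of the 5 that can be at the north bank as the raft arrives there on crossing 5 is 4 — never all 5.
So no plan with fewer than 7 crossings exists, and this one achieves 7:
1. Courier goes to the north bank with sample D and sample J.
2. Courier goes back to the south bank with sample D.
3. Courier goes to the north bank with sample D and sample H.
4. Courier goes back to the south bank with sample D.
5. Courier goes to the north bank with sample D and sample L.
6. Courier goes back to the south bank with sample J.
7. Courier goes to the north bank with sample C and sample J.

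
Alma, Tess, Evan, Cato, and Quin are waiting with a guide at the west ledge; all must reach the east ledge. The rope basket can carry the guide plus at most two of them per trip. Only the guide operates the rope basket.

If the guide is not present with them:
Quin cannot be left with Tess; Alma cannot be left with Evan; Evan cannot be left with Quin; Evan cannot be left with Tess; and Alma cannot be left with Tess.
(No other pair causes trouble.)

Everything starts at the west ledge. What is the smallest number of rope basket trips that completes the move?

Counting alone: the guide can take at most 2 across per trip to the east ledge, so moving all 5 needs at least 3 loaded trips out, with a return between consecutive ones — at least 5 crossings.
The safety rule pushes this higher. Following every safe sequence of crossings, the most of the 5 that can be at the east ledge as the rope basket arrives there on crossing 5 is 4 — never all 5.
So no plan with fewer than 7 crossings exists, and this one achieves 7:
1. Guide goes to the east ledge with Evan and Tess.  [the west ledge: Alma, Cato, Quin | the east ledge: Evan, Tess]
2. Guide goes back to the west ledge with Tess.  [the west ledge: Alma, Cato, Quin, Tess | the east ledge: Evan]
3. Guide goes to the east ledge with Alma and Quin.  [the west ledge: Cato, Tess | the east ledge: Alma, Evan, Quin]
4. Guide goes back to the west ledge with Evan.  [the west ledge: Cato, Evan, Tess | the east ledge: Alma, Quin]
5. Guide goes to the east ledge with Cato and Tess.  [the west ledge: Evan | the east ledge: Alma, Cato, Quin, Tess]
6. Guide goes back to the west ledge with Tess.  [the west ledge: Evan, Tess | the east ledge: Alma, Cato, Quin]
7. Guide goes to the east ledge with Evan and Tess.  [the west ledge: — | the east ledge: Alma, Cato, Evan, Quin, Tess]

7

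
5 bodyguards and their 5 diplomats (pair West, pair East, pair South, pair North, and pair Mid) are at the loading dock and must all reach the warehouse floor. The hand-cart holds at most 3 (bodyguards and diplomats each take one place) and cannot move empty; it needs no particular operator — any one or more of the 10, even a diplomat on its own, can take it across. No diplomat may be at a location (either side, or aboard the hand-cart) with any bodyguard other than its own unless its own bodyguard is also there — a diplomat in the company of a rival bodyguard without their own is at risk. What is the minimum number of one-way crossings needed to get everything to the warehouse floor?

11

Counting alone: each trip to the warehouse floor takes at most 3 across and each return brings at least 1 back, so after t trips out (and t−1 returns) at most 3t − (t−1) of the 10 are across; that first reaches 10 at t = 5, so at least 9 crossings are needed.
The safety rule pushes this higher. Following every safe sequence of crossings, the most of the 10 that can be at the warehouse floor as the hand-cart arrives there on crossing 9 is 9 — never all 10.
So no plan with fewer than 11 crossings exists, and this one achieves 11:
1. bodyguard West and diplomat West cross → the warehouse floor.
2. bodyguard West crosses ← the loading dock.
3. diplomat East, diplomat North, and diplomat South cross → the warehouse floor.
4. diplomat West crosses ← the loading dock.
5. bodyguard East, bodyguard North, and bodyguard South cross → the warehouse floor.
6. bodyguard East and diplomat East cross ← the loading dock.
7. bodyguard East, bodyguard Mid, and bodyguard West cross → the warehouse floor.
8. diplomat South crosses ← the loading dock.
9. diplomat East and diplomat West cross → the warehouse floor.
10. diplomat West crosses ← the loading dock.
11. diplomat Mid, diplomat South, and diplomat West cross → the warehouse floor.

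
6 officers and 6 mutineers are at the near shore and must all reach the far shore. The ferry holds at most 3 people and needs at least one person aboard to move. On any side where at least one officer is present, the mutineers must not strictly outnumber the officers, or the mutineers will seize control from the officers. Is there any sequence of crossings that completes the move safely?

Following every safe sequence of crossings from the start, the most of the 12 that can be at the far shore as the ferry arrives there on crossings 1, 3, 5 is 3, 5, 6 respectively; the best ever achieved is 6 of 12.
From crossing 7 on, no configuration arises that was not already reachable earlier: only 17 distinct safe configurations (who is on which side, and where the ferry is) can ever be reached, none of them has everyone across, and every continuation just revisits them. They are: 0 officers + 0 mutineers across (ferry back at the start); 0 officers + 1 mutineer across (ferry there); 0 officers + 1 mutineer across (ferry back at the start); 0 officers + 2 mutineers across (ferry there); 0 officers + 2 mutineers across (ferry back at the start); 0 officers + 3 mutineers across (ferry there); 0 officers + 3 mutineers across (ferry back at the start); 0 officers + 4 mutineers across (ferry there); 0 officers + 4 mutineers across (ferry back at the start); 0 officers + 5 mutineers across (ferry there); 0 officers + 5 mutineers across (ferry back at the start); 0 officers + 6 mutineers across (ferry there); 1 officer + 1 mutineer across (ferry there); 1 officer + 1 mutineer across (ferry back at the start); 2 officers + 2 mutineers across (ferry there); 2 officers + 2 mutineers across (ferry back at the start); 3 officers + 3 mutineers across (ferry there). So no valid plan exists.

No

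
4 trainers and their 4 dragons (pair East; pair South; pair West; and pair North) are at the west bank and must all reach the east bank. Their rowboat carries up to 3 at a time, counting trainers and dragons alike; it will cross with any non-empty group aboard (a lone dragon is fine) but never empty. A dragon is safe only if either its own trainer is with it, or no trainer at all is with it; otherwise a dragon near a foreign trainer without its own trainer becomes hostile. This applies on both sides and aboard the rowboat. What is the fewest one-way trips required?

9

Counting alone: each trip to the east bank takes at most 3 across and each return brings at least 1 back, so after t trips out (and t−1 returns) at most 3t − (t−1) of the 8 are across; that first reaches 8 at t = 4, so at least 7 crossings are needed.
The safety rule pushes this higher. Following every safe sequence of crossings, the most of the 8 that can be at the east bank as the rowboat arrives there on crossing 7 is 7 — never all 8.
So no plan with fewer than 9 crossings exists, and this one achieves 9:
1. dragon East and trainer East cross → the east bank.
2. trainer East crosses ← the west bank.
3. dragon South, trainer East, and trainer South cross → the east bank.
4. dragon East and trainer East cross ← the west bank.
5. trainer East, trainer North, and trainer West cross → the east bank.
6. dragon South crosses ← the west bank.
7. dragon East and dragon South cross → the east bank.
8. dragon East crosses ← the west bank.
9. dragon East, dragon North, and dragon West cross → the east bank.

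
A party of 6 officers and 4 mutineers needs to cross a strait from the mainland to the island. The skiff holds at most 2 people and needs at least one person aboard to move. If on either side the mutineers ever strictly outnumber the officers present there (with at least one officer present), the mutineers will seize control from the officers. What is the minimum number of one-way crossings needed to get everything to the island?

Counting alone: each trip to the island takes at most 2 across and each return brings at least 1 back, so after t trips out (and t−1 returns) at most 2t − (t−1) of the 10 are across; that first reaches 10 at t = 9, so at least 17 crossings are needed.
The plan below uses exactly 17 crossings, so it is optimal:
1. 2 mutineers → the island.  (the mainland: 6O 2M; the island: 0O 2M)
2. 1 mutineer ← the mainland.  (the mainland: 6O 3M; the island: 0O 1M)
3. 2 mutineers → the island.  (the mainland: 6O 1M; the island: 0O 3M)
4. 1 mutineer ← the mainland.  (the mainland: 6O 2M; the island: 0O 2M)
5. 2 officers → the island.  (the mainland: 4O 2M; the island: 2O 2M)
6. 1 mutineer ← the mainland.  (the mainland: 4O 3M; the island: 2O 1M)
7. 1 officer and 1 mutineer → the island.  (the mainland: 3O 2M; the island: 3O 2M)
8. 1 mutineer ← the mainland.  (the mainland: 3O 3M; the island: 3O 1M)
9. 2 mutineers → the island.  (the mainland: 3O 1M; the island: 3O 3M)
10. 1 mutineer ← the mainland.  (the mainland: 3O 2M; the island: 3O 2M)
11. 1 officer and 1 mutineer → the island.  (the mainland: 2O 1M; the island: 4O 3M)
12. 1 mutineer ← the mainland.  (the mainland: 2O 2M; the island: 4O 2M)
13. 2 mutineers → the island.  (the mainland: 2O 0M; the island: 4O 4M)
14. 1 mutineer ← the mainland.  (the mainland: 2O 1M; the island: 4O 3M)
15. 1 officer and 1 mutineer → the island.  (the mainland: 1O 0M; the island: 5O 4M)
16. 1 mutineer ← the mainland.  (the mainland: 1O 1M; the island: 5O 3M)
17. 1 officer and 1 mutineer → the island.  (the mainland: 0O 0M; the island: 6O 4M)

17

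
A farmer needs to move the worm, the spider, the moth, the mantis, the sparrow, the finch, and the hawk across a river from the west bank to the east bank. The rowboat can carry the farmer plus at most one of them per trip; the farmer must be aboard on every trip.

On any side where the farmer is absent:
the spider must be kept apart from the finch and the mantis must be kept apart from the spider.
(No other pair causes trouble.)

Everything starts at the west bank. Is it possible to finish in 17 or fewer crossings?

Yes — this plan uses 15 crossings (≤ 17):
1. Farmer goes to the east bank with the spider.
2. Farmer goes back to the west bank alone.
3. Farmer goes to the east bank with the worm.
4. Farmer goes back to the west bank alone.
5. Farmer goes to the east bank with the moth.
6. Farmer goes back to the west bank alone.
7. Farmer goes to the east bank with the mantis.
8. Farmer goes back to the west bank with the spider.
9. Farmer goes to the east bank with the finch.
10. Farmer goes back to the west bank alone.
11. Farmer goes to the east bank with the sparrow.
12. Farmer goes back to the west bank alone.
13. Farmer goes to the east bank with the hawk.
14. Farmer goes back to the west bank alone.
15. Farmer goes to the east bank with the spider.

Yes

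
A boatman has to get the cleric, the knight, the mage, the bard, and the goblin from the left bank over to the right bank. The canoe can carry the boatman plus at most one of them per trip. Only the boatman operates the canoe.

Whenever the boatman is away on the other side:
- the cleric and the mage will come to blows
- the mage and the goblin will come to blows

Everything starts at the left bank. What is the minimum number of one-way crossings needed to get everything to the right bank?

11

Counting alone: the boatman can take at most 1 across per trip to the right bank, so moving all 5 needs at least 5 loaded trips out, with a return between consecutive ones — at least 9 crossings.
The safety rule pushes this higher. Following every safe sequence of crossings, the most of the 5 that can be at the right bank as the canoe arrives there on crossing 9 is 4 — never all 5.
So no plan with fewer than 11 crossings exists, and this one achieves 11:
1. Boatman goes to the right bank with the mage.  [the left bank: the bard, the cleric, the goblin, the knight | the right bank: the mage]
2. Boatman goes back to the left bank alone.  [the left bank: the bard, the cleric, the goblin, the knight | the right bank: the mage]
3. Boatman goes to the right bank with the cleric.  [the left bank: the bard, the goblin, the knight | the right bank: the cleric, the mage]
4. Boatman goes back to the left bank with the mage.  [the left bank: the bard, the goblin, the knight, the mage | the right bank: the cleric]
5. Boatman goes to the right bank with the goblin.  [the left bank: the bard, the knight, the mage | the right bank: the cleric, the goblin]
6. Boatman goes back to the left bank alone.  [the left bank: the bard, the knight, the mage | the right bank: the cleric, the goblin]
7. Boatman goes to the right bank with the knight.  [the left bank: the bard, the mage | the right bank: the cleric, the goblin, the knight]
8. Boatman goes back to the left bank alone.  [the left bank: the bard, the mage | the right bank: the cleric, the goblin, the knight]
9. Boatman goes to the right bank with the bard.  [the left bank: the mage | the right bank: the bard, the cleric, the goblin, the knight]
10. Boatman goes back to the left bank alone.  [the left bank: the mage | the right bank: the bard, the cleric, the goblin, the knight]
11. Boatman goes to the right bank with the mage.  [the left bank: — | the right bank: the bard, the cleric, the goblin, the knight, the mage]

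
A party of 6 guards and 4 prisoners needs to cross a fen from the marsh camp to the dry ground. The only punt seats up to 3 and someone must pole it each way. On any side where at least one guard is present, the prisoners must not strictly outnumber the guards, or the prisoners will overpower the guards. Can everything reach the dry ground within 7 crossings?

Counting alone: each trip to the dry ground takes at most 3 across and each return brings at least 1 back, so after t trips out (and t−1 returns) at most 3t − (t−1) of the 10 are across; that first reaches 10 at t = 5, so at least 9 crossings are needed.
Since 7 < 9, 7 crossings cannot be enough. (The shortest complete plan in fact takes 9:)
1. 2 prisoners → the dry ground.  (the marsh camp: 6G 2P; the dry ground: 0G 2P)
2. 1 prisoner ← the marsh camp.  (the marsh camp: 6G 3P; the dry ground: 0G 1P)
3. 3 prisoners → the dry ground.  (the marsh camp: 6G 0P; the dry ground: 0G 4P)
4. 1 prisoner ← the marsh camp.  (the marsh camp: 6G 1P; the dry ground: 0G 3P)
5. 3 guards → the dry ground.  (the marsh camp: 3G 1P; the dry ground: 3G 3P)
6. 1 prisoner ← the marsh camp.  (the marsh camp: 3G 2P; the dry ground: 3G 2P)
7. 1 guard and 2 prisoners → the dry ground.  (the marsh camp: 2G 0P; the dry ground: 4G 4P)
8. 1 prisoner ← the marsh camp.  (the marsh camp: 2G 1P; the dry ground: 4G 3P)
9. 2 guards and 1 prisoner → the dry ground.  (the marsh camp: 0G 0P; the dry ground: 6G 4P)

No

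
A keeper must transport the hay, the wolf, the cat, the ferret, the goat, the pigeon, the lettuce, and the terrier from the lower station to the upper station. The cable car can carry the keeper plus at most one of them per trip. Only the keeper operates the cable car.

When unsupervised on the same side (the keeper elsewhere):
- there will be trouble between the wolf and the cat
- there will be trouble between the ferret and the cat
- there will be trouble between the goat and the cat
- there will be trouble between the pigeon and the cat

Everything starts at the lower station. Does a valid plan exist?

No

Following every safe sequence of crossings from the start, the most of the 8 that can be at the upper station as the cable car arrives there on crossings 1, 3, 5, 7, 9 is 1, 2, 3, 4, 5 respectively; the best ever achieved is 5 of 8.
From crossing 11 on, no configuration arises that was not already reachable earlier: only 88 distinct safe configurations (who is on which side, and where the cable car is) can ever be reached, none of them has everyone across, and every continuation just revisits them. So no valid plan exists.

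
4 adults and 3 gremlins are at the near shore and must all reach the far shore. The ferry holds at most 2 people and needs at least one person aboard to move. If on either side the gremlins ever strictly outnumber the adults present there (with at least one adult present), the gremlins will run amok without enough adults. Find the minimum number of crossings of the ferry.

Counting alone: each trip to the far shore takes at most 2 across and each return brings at least 1 back, so after t trips out (and t−1 returns) at most 2t − (t−1) of the 7 are across; that first reaches 7 at t = 6, so at least 11 crossings are needed.
The plan below uses exactly 11 crossings, so it is optimal:
1. 2 gremlins → the far shore.  (the near shore: 4A 1G; the far shore: 0A 2G)
2. 1 gremlin ← the near shore.  (the near shore: 4A 2G; the far shore: 0A 1G)
3. 2 gremlins → the far shore.  (the near shore: 4A 0G; the far shore: 0A 3G)
4. 1 gremlin ← the near shore.  (the near shore: 4A 1G; the far shore: 0A 2G)
5. 2 adults → the far shore.  (the near shore: 2A 1G; the far shore: 2A 2G)
6. 1 gremlin ← the near shore.  (the near shore: 2A 2G; the far shore: 2A 1G)
7. 1 adult and 1 gremlin → the far shore.  (the near shore: 1A 1G; the far shore: 3A 2G)
8. 1 adult ← the near shore.  (the near shore: 2A 1G; the far shore: 2A 2G)
9. 1 adult and 1 gremlin → the far shore.  (the near shore: 1A 0G; the far shore: 3A 3G)
10. 1 gremlin ← the near shore.  (the near shore: 1A 1G; the far shore: 3A 2G)
11. 1 adult and 1 gremlin → the far shore.  (the near shore: 0A 0G; the far shore: 4A 3G)

11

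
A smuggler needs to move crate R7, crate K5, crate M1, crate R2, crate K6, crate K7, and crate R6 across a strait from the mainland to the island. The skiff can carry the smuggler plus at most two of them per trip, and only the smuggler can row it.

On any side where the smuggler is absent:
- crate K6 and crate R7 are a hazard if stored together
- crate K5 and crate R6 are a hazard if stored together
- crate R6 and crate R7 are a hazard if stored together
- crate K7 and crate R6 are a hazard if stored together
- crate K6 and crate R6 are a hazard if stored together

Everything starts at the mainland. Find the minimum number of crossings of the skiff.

Counting alone: the smuggler can take at most 2 across per trip to the island, so moving all 7 needs at least 4 loaded trips out, with a return between consecutive ones — at least 7 crossings.
The safety rule pushes this higher. Following every safe sequence of crossings, the most of the 7 that can be at the island as the skiff arrives there on crossings 7, 9 is 5, 6 respectively — never all 7.
So no plan with fewer than 11 crossings exists, and this one achieves 11:
1. Smuggler goes to the island with crate R6 and crate R7.  [the mainland: crate K5, crate K6, crate K7, crate M1, crate R2 | the island: crate R6, crate R7]
2. Smuggler goes back to the mainland with crate R7.  [the mainland: crate K5, crate K6, crate K7, crate M1, crate R2, crate R7 | the island: crate R6]
3. Smuggler goes to the island with crate K5 and crate R7.  [the mainland: crate K6, crate K7, crate M1, crate R2 | the island: crate K5, crate R6, crate R7]
4. Smuggler goes back to the mainland with crate R6.  [the mainland: crate K6, crate K7, crate M1, crate R2, crate R6 | the island: crate K5, crate R7]
5. Smuggler goes to the island with crate M1 and crate R6.  [the mainland: crate K6, crate K7, crate R2 | the island: crate K5, crate M1, crate R6, crate R7]
6. Smuggler goes back to the mainland with crate R6.  [the mainland: crate K6, crate K7, crate R2, crate R6 | the island: crate K5, crate M1, crate R7]
7. Smuggler goes to the island with crate R2 and crate R6.  [the mainland: crate K6, crate K7 | the island: crate K5, crate M1, crate R2, crate R6, crate R7]
8. Smuggler goes back to the mainland with crate R6.  [the mainland: crate K6, crate K7, crate R6 | the island: crate K5, crate M1, crate R2, crate R7]
9. Smuggler goes to the island with crate K6 and crate K7.  [the mainland: crate R6 | the island: crate K5, crate K6, crate K7, crate M1, crate R2, crate R7]
10. Smuggler goes back to the mainland with crate R7.  [the mainland: crate R6, crate R7 | the island: crate K5, crate K6, crate K7, crate M1, crate R2]
11. Smuggler goes to the island with crate R6 and crate R7.  [the mainland: — | the island: crate K5, crate K6, crate K7, crate M1, crate R2, crate R6, crate R7]

11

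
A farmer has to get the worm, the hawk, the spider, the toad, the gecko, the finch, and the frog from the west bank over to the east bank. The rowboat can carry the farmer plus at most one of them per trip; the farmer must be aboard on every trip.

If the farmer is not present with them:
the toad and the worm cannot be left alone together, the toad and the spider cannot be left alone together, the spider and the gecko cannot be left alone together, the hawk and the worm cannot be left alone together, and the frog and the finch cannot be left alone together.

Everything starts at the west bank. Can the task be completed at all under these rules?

No

Whatever the first load, the items left behind include a forbidden pair without the farmer. No opening move is safe, so no plan exists.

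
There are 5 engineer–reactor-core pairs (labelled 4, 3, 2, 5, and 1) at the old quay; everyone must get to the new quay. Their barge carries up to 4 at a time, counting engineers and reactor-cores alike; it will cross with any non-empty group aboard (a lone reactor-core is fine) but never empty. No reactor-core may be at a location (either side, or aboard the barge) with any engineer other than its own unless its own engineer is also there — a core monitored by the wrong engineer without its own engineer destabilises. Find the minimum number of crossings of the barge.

7

Counting alone: each trip to the new quay takes at most 4 across and each return brings at least 1 back, so after t trips out (and t−1 returns) at most 4t − (t−1) of the 10 are across; that first reaches 10 at t = 3, so at least 5 crossings are needed.
The safety rule pushes this higher. Following every safe sequence of crossings, the most of the 10 that can be at the new quay as the barge arrives there on crossing 5 is 9 — never all 10.
So no plan with fewer than 7 crossings exists, and this one achieves 7:
1. engineer 4 and reactor-core 4 cross → the new quay.
2. engineer 4 crosses ← the old quay.
3. reactor-core 1, reactor-core 2, reactor-core 3, and reactor-core 5 cross → the new quay.
4. reactor-core 4 crosses ← the old quay.
5. engineer 1, engineer 2, engineer 3, and engineer 5 cross → the new quay.
6. engineer 3 and reactor-core 3 cross ← the old quay.
7. engineer 3, engineer 4, reactor-core 3, and reactor-core 4 cross → the new quay.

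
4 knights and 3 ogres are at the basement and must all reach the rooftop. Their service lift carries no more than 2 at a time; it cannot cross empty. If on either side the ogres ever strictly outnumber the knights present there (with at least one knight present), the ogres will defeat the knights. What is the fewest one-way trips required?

11

Counting alone: each trip to the rooftop takes at most 2 across and each return brings at least 1 back, so after t trips out (and t−1 returns) at most 2t − (t−1) of the 7 are across; that first reaches 7 at t = 6, so at least 11 crossings are needed.
The plan below uses exactly 11 crossings, so it is optimal:
1. 2 ogres → the rooftop.  (the basement: 4K 1O; the rooftop: 0K 2O)
2. 1 ogre ← the basement.  (the basement: 4K 2O; the rooftop: 0K 1O)
3. 2 ogres → the rooftop.  (the basement: 4K 0O; the rooftop: 0K 3O)
4. 1 ogre ← the basement.  (the basement: 4K 1O; the rooftop: 0K 2O)
5. 2 knights → the rooftop.  (the basement: 2K 1O; the rooftop: 2K 2O)
6. 1 ogre ← the basement.  (the basement: 2K 2O; the rooftop: 2K 1O)
7. 1 knight and 1 ogre → the rooftop.  (the basement: 1K 1O; the rooftop: 3K 2O)
8. 1 knight ← the basement.  (the basement: 2K 1O; the rooftop: 2K 2O)
9. 1 knight and 1 ogre → the rooftop.  (the basement: 1K 0O; the rooftop: 3K 3O)
10. 1 ogre ← the basement.  (the basement: 1K 1O; the rooftop: 3K 2O)
11. 1 knight and 1 ogre → the rooftop.  (the basement: 0K 0O; the rooftop: 4K 3O)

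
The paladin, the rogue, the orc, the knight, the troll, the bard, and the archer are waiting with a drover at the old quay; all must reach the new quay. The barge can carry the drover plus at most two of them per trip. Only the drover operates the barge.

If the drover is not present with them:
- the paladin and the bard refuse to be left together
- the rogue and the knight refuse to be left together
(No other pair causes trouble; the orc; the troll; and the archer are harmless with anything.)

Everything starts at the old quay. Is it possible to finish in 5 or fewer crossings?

Counting alone: the drover can take at most 2 across per trip to the new quay, so moving all 7 needs at least 4 loaded trips out, with a return between consecutive ones — at least 7 crossings.
Since 5 < 7, 5 crossings cannot be enough. (The shortest complete plan in fact takes 7:)
1. Drover goes to the new quay with the paladin and the rogue.  [the old quay: the archer, the bard, the knight, the orc, the troll | the new quay: the paladin, the rogue]
2. Drover goes back to the old quay alone.  [the old quay: the archer, the bard, the knight, the orc, the troll | the new quay: the paladin, the rogue]
3. Drover goes to the new quay with the orc.  [the old quay: the archer, the bard, the knight, the troll | the new quay: the orc, the paladin, the rogue]
4. Drover goes back to the old quay alone.  [the old quay: the archer, the bard, the knight, the troll | the new quay: the orc, the paladin, the rogue]
5. Drover goes to the new quay with the archer and the troll.  [the old quay: the bard, the knight | the new quay: the archer, the orc, the paladin, the rogue, the troll]
6. Drover goes back to the old quay alone.  [the old quay: the bard, the knight | the new quay: the archer, the orc, the paladin, the rogue, the troll]
7. Drover goes to the new quay with the bard and the knight.  [the old quay: — | the new quay: the archer, the bard, the knight, the orc, the paladin, the rogue, the troll]

No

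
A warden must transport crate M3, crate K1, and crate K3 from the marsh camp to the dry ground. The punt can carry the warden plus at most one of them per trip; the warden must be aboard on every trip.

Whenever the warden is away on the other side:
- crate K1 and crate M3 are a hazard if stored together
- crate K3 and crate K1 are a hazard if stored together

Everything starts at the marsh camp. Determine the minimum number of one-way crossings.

Counting alone: the warden can take at most 1 across per trip to the dry ground, so moving all 3 needs at least 3 loaded trips out, with a return between consecutive ones — at least 5 crossings.
The safety rule pushes this higher. Following every safe sequence of crossings, the most of the 3 that can be at the dry ground as the punt arrives there on crossing 5 is 2 — never all 3.
So no plan with fewer than 7 crossings exists, and this one achieves 7:
1. Warden goes to the dry ground with crate K1.  [the marsh camp: crate K3, crate M3 | the dry ground: crate K1]
2. Warden goes back to the marsh camp alone.  [the marsh camp: crate K3, crate M3 | the dry ground: crate K1]
3. Warden goes to the dry ground with crate M3.  [the marsh camp: crate K3 | the dry ground: crate K1, crate M3]
4. Warden goes back to the marsh camp with crate K1.  [the marsh camp: crate K1, crate K3 | the dry ground: crate M3]
5. Warden goes to the dry ground with crate K3.  [the marsh camp: crate K1 | the dry ground: crate K3, crate M3]
6. Warden goes back to the marsh camp alone.  [the marsh camp: crate K1 | the dry ground: crate K3, crate M3]
7. Warden goes to the dry ground with crate K1.  [the marsh camp: — | the dry ground: crate K1, crate K3, crate M3]

7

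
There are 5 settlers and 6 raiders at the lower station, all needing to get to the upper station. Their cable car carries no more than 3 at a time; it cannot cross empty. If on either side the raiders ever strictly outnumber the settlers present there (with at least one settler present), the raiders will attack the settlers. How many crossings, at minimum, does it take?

The raiders already outnumber the settlers at the lower station before anyone moves, so the starting position itself is disallowed.

impossible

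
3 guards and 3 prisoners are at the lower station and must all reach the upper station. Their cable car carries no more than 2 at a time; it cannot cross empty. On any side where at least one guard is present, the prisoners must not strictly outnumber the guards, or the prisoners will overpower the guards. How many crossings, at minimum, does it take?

11

Counting alone: each trip to the upper station takes at most 2 across and each return brings at least 1 back, so after t trips out (and t−1 returns) at most 2t − (t−1) of the 6 are across; that first reaches 6 at t = 5, so at least 9 crossings are needed.
The safety rule pushes this higher. Following every safe sequence of crossings, the most of the 6 that can be at the upper station as the cable car arrives there on crossing 9 is 5 — never all 6.
So no plan with fewer than 11 crossings exists, and this one achieves 11:
1. 2 prisoners → the upper station.  (the lower station: 3G 1P; the upper station: 0G 2P)
2. 1 prisoner ← the lower station.  (the lower station: 3G 2P; the upper station: 0G 1P)
3. 2 prisoners → the upper station.  (the lower station: 3G 0P; the upper station: 0G 3P)
4. 1 prisoner ← the lower station.  (the lower station: 3G 1P; the upper station: 0G 2P)
5. 2 guards → the upper station.  (the lower station: 1G 1P; the upper station: 2G 2P)
6. 1 guard and 1 prisoner ← the lower station.  (the lower station: 2G 2P; the upper station: 1G 1P)
7. 2 guards → the upper station.  (the lower station: 0G 2P; the upper station: 3G 1P)
8. 1 prisoner ← the lower station.  (the lower station: 0G 3P; the upper station: 3G 0P)
9. 2 prisoners → the upper station.  (the lower station: 0G 1P; the upper station: 3G 2P)
10. 1 prisoner ← the lower station.  (the lower station: 0G 2P; the upper station: 3G 1P)
11. 2 prisoners → the upper station.  (the lower station: 0G 0P; the upper station: 3G 3P)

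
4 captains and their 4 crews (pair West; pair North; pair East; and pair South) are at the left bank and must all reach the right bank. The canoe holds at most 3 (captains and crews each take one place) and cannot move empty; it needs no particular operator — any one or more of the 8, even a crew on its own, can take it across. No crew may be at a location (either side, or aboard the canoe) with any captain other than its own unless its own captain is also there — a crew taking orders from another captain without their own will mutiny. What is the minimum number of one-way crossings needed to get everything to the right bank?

Counting alone: each trip to the right bank takes at most 3 across and each return brings at least 1 back, so after t trips out (and t−1 returns) at most 3t − (t−1) of the 8 are across; that first reaches 8 at t = 4, so at least 7 crossings are needed.
The safety rule pushes this higher. Following every safe sequence of crossings, the most of the 8 that can be at the right bank as the canoe arrives there on crossing 7 is 7 — never all 8.
So no plan with fewer than 9 crossings exists, and this one achieves 9:
1. captain West and crew West cross → the right bank.
2. captain West crosses ← the left bank.
3. captain North, captain West, and crew North cross → the right bank.
4. captain West and crew West cross ← the left bank.
5. captain East, captain South, and captain West cross → the right bank.
6. crew North crosses ← the left bank.
7. crew North and crew West cross → the right bank.
8. crew West crosses ← the left bank.
9. crew East, crew South, and crew West cross → the right bank.

9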